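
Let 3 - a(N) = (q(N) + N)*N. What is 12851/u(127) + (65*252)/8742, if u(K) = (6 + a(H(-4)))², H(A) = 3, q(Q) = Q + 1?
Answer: 19117027/209808 ≈ 91.117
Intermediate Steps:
q(Q) = 1 + Q
a(N) = 3 - N*(1 + 2*N) (a(N) = 3 - ((1 + N) + N)*N = 3 - (1 + 2*N)*N = 3 - N*(1 + 2*N))
u(K) = 144 (u(K) = (6 + (3 - 1*3 - 2*3²))² = (6 + (3 - 3 - 2*9))² = (6 + (3 - 3 - 18))² = (6 - 18)² = (-12)² = 144)
12851/u(127) + (65*252)/8742 = 12851/144 + (65*252)/8742 = 12851*(1/144) + 16380*(1/8742) = 12851/144 + 2730/1457 = 19117027/209808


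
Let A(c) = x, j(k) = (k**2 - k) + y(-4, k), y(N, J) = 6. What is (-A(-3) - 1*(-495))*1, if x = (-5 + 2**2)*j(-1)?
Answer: 503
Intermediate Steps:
j(k) = 6 + k**2 - k (j(k) = (k**2 - k) + 6 = 6 + k**2 - k)
x = -8 (x = (-5 + 2**2)*(6 + (-1)**2 - 1*(-1)) = (-5 + 4)*(6 + 1 + 1) = -1*8 = -8)
A(c) = -8
(-A(-3) - 1*(-495))*1 = (-1*(-8) - 1*(-495))*1 = (8 + 495)*1 = 503*1 = 503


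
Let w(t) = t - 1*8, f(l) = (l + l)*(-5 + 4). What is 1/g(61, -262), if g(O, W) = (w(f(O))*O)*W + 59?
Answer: 1/2077719 ≈ 4.8130e-7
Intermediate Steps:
f(l) = -2*l (f(l) = (2*l)*(-1) = -2*l)
w(t) = -8 + t (w(t) = t - 8 = -8 + t)
g(O, W) = 59 + O*W*(-8 - 2*O) (g(O, W) = ((-8 - 2*O)*O)*W + 59 = (O*(-8 - 2*O))*W + 59 = O*W*(-8 - 2*O) + 59 = 59 + O*W*(-8 - 2*O))
1/g(61, -262) = 1/(59 - 2*61*(-262)*(4 + 61)) = 1/(59 - 2*61*(-262)*65) = 1/(59 + 2077660) = 1/2077719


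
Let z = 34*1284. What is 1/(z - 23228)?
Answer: 1/20428 ≈ 4.8952e-5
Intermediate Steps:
z = 43656
1/(z - 23228) = 1/(43656 - 23228) = 1/20428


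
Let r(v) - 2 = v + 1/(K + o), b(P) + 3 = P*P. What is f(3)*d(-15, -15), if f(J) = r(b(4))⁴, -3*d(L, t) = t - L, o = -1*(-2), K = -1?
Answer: 0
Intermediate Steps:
b(P) = -3 + P² (b(P) = -3 + P*P = -3 + P²)
o = 2
d(L, t) = -t/3 + L/3 (d(L, t) = -(t - L)/3 = -t/3 + L/3)
r(v) = 3 + v (r(v) = 2 + (v + 1/(-1 + 2)) = 2 + (v + 1/1) = 2 + (v + 1) = 2 + (1 + v) = 3 + v)
f(J) = 65536 (f(J) = (3 + (-3 + 4²))⁴ = (3 + (-3 + 16))⁴ = (3 + 13)⁴ = 16⁴ = 65536)
f(3)*d(-15, -15) = 65536*(-⅓*(-15) + (⅓)*(-15)) = 65536*(5 - 5) = 65536*0 = 0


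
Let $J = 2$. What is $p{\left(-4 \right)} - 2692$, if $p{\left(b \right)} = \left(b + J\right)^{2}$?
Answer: $-2688$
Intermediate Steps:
$p{\left(b \right)} = \left(2 + b\right)^{2}$ ($p{\left(b \right)} = \left(b + 2\right)^{2} = \left(2 + b\right)^{2}$)
$p{\left(-4 \right)} - 2692 = \left(2 - 4\right)^{2} - 2692 = \left(-2\right)^{2} - 2692 = 4 - 2692 = -2688$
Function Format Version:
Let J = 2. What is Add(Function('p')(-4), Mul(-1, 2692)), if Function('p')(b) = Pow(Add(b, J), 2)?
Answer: -2688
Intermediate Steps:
Function('p')(b) = Pow(Add(2, b), 2) (Function('p')(b) = Pow(Add(b, 2), 2) = Pow(Add(2, b), 2))
Add(Function('p')(-4), Mul(-1, 2692)) = Add(Pow(Add(2, -4), 2), Mul(-1, 2692)) = Add(Pow(-2, 2), -2692) = Add(4, -2692) = -2688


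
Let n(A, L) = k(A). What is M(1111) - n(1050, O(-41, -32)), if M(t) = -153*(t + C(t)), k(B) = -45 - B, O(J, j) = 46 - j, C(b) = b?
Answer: -338871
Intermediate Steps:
n(A, L) = -45 - A
M(t) = -306*t (M(t) = -153*(t + t) = -306*t)
M(1111) - n(1050, O(-41, -32)) = -306*1111 - (-45 - 1*1050) = -339966 - (-45 - 1050) = -339966 - 1*(-1095) = -339966 + 1095 = -338871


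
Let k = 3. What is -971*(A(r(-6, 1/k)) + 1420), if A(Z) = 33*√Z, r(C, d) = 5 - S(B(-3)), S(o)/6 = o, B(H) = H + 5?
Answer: -1378820 - 32043*I*√7 ≈ -1.3788e+6 - 84778.0*I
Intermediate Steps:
B(H) = 5 + H
S(o) = 6*o
r(C, d) = -7 (r(C, d) = 5 - 6*(5 - 3) = 5 - 6*2 = 5 - 1*12 = 5 - 12 = -7)
-971*(A(r(-6, 1/k)) + 1420) = -971*(33*√(-7) + 1420) = -971*(33*(I*√7) + 1420) = -971*(33*I*√7 + 1420) = -971*(1420 + 33*I*√7) = -1378820 - 32043*I*√7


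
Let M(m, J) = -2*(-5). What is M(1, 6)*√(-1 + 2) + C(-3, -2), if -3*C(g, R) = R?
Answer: 32/3 ≈ 10.667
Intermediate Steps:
C(g, R) = -R/3
M(m, J) = 10
M(1, 6)*√(-1 + 2) + C(-3, -2) = 10*√(-1 + 2) - ⅓*(-2) = 10*√1 + ⅔ = 10*1 + ⅔ = 10 + ⅔ = 32/3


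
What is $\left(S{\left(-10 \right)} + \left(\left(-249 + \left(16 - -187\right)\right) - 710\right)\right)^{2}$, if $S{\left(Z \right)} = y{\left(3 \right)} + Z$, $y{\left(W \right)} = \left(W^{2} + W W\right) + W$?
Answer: $555025$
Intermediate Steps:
$y{\left(W \right)} = W + 2 W^{2}$ ($y{\left(W \right)} = \left(W^{2} + W^{2}\right) + W = 2 W^{2} + W = W + 2 W^{2}$)
$S{\left(Z \right)} = 21 + Z$ ($S{\left(Z \right)} = 3 \left(1 + 2 \cdot 3\right) + Z = 3 \left(1 + 6\right) + Z = 3 \cdot 7 + Z = 21 + Z$)
$\left(S{\left(-10 \right)} + \left(\left(-249 + \left(16 - -187\right)\right) - 710\right)\right)^{2} = \left(\left(21 - 10\right) + \left(\left(-249 + \left(16 - -187\right)\right) - 710\right)\right)^{2} = \left(11 + \left(\left(-249 + \left(16 + 187\right)\right) - 710\right)\right)^{2} = \left(11 + \left(\left(-249 + 203\right) - 710\right)\right)^{2} = \left(11 - 756\right)^{2} = \left(-745\right)^{2} = 555025$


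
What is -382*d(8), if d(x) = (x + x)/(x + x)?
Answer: -382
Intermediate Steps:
d(x) = 1 (d(x) = (2*x)/((2*x)) = (2*x)*(1/(2*x)) = 1)
-382*d(8) = -382*1 = -382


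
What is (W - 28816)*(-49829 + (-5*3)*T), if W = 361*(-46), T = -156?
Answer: 2157045358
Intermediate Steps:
W = -16606
(W - 28816)*(-49829 + (-5*3)*T) = (-16606 - 28816)*(-49829 - 5*3*(-156)) = -45422*(-49829 - 15*(-156)) = -45422*(-49829 + 2340) = -45422*(-47489) = 2157045358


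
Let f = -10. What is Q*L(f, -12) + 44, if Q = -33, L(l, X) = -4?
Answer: 176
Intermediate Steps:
Q*L(f, -12) + 44 = -33*(-4) + 44 = 132 + 44 = 176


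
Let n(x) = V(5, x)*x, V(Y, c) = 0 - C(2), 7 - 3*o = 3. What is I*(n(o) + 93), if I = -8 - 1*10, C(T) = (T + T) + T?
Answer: -1530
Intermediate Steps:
o = 4/3 (o = 7/3 - ⅓*3 = 7/3 - 1 = 4/3 ≈ 1.3333)
C(T) = 3*T (C(T) = 2*T + T = 3*T)
I = -18 (I = -8 - 10 = -18)
V(Y, c) = -6 (V(Y, c) = 0 - 3*2 = 0 - 1*6 = 0 - 6 = -6)
n(x) = -6*x
I*(n(o) + 93) = -18*(-6*4/3 + 93) = -18*(-8 + 93) = -18*85 = -1530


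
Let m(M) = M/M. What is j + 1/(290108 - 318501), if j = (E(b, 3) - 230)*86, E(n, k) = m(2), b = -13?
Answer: -559171743/28393 ≈ -19694.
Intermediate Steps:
m(M) = 1
E(n, k) = 1
j = -19694 (j = (1 - 230)*86 = -229*86 = -19694)
j + 1/(290108 - 318501) = -19694 + 1/(290108 - 318501) = -19694 + 1/(-28393) = -19694 - 1/28393 = -559171743/28393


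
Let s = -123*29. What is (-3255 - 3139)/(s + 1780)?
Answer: 6394/1787 ≈ 3.5781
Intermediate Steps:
s = -3567
(-3255 - 3139)/(s + 1780) = (-3255 - 3139)/(-3567 + 1780) = -6394/(-1787) = -6394*(-1/1787) = 6394/1787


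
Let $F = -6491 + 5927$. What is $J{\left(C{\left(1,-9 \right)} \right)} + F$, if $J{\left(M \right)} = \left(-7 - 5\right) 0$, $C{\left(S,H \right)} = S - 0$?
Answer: $-564$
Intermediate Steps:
$C{\left(S,H \right)} = S$ ($C{\left(S,H \right)} = S + 0 = S$)
$J{\left(M \right)} = 0$ ($J{\left(M \right)} = \left(-12\right) 0 = 0$)
$F = -564$
$J{\left(C{\left(1,-9 \right)} \right)} + F = 0 - 564 = -564$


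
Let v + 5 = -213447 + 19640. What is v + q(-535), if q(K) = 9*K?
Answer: -198627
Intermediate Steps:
v = -193812 (v = -5 + (-213447 + 19640) = -5 - 193807 = -193812)
v + q(-535) = -193812 + 9*(-535) = -193812 - 4815 = -198627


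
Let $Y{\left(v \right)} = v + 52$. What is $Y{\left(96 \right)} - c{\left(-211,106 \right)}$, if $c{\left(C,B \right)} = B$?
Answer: $42$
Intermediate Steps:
$Y{\left(v \right)} = 52 + v$
$Y{\left(96 \right)} - c{\left(-211,106 \right)} = \left(52 + 96\right) - 106 = 148 - 106 = 42$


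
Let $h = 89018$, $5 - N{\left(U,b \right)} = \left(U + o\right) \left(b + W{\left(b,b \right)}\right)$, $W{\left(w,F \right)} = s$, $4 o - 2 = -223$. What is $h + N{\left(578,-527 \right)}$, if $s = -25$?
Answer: $377581$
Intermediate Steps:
$o = - \frac{221}{4}$ ($o = \frac{1}{2} + \frac{1}{4} \left(-223\right) = \frac{1}{2} - \frac{223}{4} = - \frac{221}{4} \approx -55.25$)
$W{\left(w,F \right)} = -25$
$N{\left(U,b \right)} = 5 - \left(-25 + b\right) \left(- \frac{221}{4} + U\right)$ ($N{\left(U,b \right)} = 5 - \left(U - \frac{221}{4}\right) \left(b - 25\right) = 5 - \left(- \frac{221}{4} + U\right) \left(-25 + b\right) = 5 - \left(-25 + b\right) \left(- \frac{221}{4} + U\right)$)
$h + N{\left(578,-527 \right)} = 89018 + \left(- \frac{5505}{4} + 25 \cdot 578 + \frac{221}{4} \left(-527\right) - 578 \left(-527\right)\right) = 89018 + \left(- \frac{5505}{4} + 14450 - \frac{116467}{4} + 304606\right) = 89018 + 288563 = 377581$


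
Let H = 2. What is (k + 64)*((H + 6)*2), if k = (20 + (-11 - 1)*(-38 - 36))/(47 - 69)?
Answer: 4000/11 ≈ 363.64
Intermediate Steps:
k = -454/11 (k = (20 - 12*(-74))/(-22) = (20 + 888)*(-1/22) = 908*(-1/22) = -454/11 ≈ -41.273)
(k + 64)*((H + 6)*2) = (-454/11 + 64)*((2 + 6)*2) = 250*(8*2)/11 = (250/11)*16 = 4000/11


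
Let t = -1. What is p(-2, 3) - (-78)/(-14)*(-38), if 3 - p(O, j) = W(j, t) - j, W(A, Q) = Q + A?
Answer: 1510/7 ≈ 215.71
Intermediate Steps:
W(A, Q) = A + Q
p(O, j) = 4 (p(O, j) = 3 - ((j - 1) - j) = 3 - ((-1 + j) - j) = 3 - 1*(-1) = 3 + 1 = 4)
p(-2, 3) - (-78)/(-14)*(-38) = 4 - (-78)/(-14)*(-38) = 4 - (-78)*(-1)/14*(-38) = 4 - 6*13/14*(-38) = 4 - 39/7*(-38) = 4 + 1482/7 = 1510/7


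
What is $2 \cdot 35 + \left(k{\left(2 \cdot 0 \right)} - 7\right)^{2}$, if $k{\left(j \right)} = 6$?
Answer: $71$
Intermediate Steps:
$2 \cdot 35 + \left(k{\left(2 \cdot 0 \right)} - 7\right)^{2} = 2 \cdot 35 + \left(6 - 7\right)^{2} = 70 + \left(-1\right)^{2} = 70 + 1 = 71$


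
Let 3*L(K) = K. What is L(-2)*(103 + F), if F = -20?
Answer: -166/3 ≈ -55.333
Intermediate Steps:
L(K) = K/3
L(-2)*(103 + F) = ((⅓)*(-2))*(103 - 20) = -⅔*83 = -166/3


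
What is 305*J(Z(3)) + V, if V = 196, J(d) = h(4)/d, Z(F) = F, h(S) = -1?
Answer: 283/3 ≈ 94.333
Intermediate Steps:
J(d) = -1/d
305*J(Z(3)) + V = 305*(-1/3) + 196 = -305/3 + 196 = 283/3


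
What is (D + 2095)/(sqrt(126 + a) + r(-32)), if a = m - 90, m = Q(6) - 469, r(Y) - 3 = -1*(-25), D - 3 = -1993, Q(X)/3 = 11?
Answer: 735/296 - 525*I/296 ≈ 2.4831 - 1.7736*I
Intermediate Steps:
Q(X) = 33 (Q(X) = 3*11 = 33)
D = -1990 (D = 3 - 1993 = -1990)
r(Y) = 28 (r(Y) = 3 - 1*(-25) = 3 + 25 = 28)
m = -436 (m = 33 - 469 = -436)
a = -526 (a = -436 - 90 = -526)
(D + 2095)/(sqrt(126 + a) + r(-32)) = (-1990 + 2095)/(sqrt(126 - 526) + 28) = 105/(sqrt(-400) + 28) = 105/(20*I + 28) = 105/(28 + 20*I) = 105*((28 - 20*I)/1184) = 105*(28 - 20*I)/1184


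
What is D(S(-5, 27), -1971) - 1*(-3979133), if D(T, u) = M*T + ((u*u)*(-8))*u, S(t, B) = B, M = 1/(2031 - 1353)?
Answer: 13844794356755/226 ≈ 6.1260e+10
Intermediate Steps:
M = 1/678 ≈ 0.0014749
D(T, u) = -8*u³ + T/678 (D(T, u) = T/678 + ((u*u)*(-8))*u = T/678 + (u²*(-8))*u = T/678 + (-8*u²)*u = T/678 - 8*u³ = -8*u³ + T/678)
D(S(-5, 27), -1971) - 1*(-3979133) = (-8*(-1971)³ + (1/678)*27) - 1*(-3979133) = (-8*(-7657021611) + 9/226) + 3979133 = (61256172888 + 9/226) + 3979133 = 13843895072697/226 + 3979133 = 13844794356755/226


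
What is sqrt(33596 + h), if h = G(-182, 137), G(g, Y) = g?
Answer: sqrt(33414) ≈ 182.79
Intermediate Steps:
h = -182
sqrt(33596 + h) = sqrt(33596 - 182) = sqrt(33414)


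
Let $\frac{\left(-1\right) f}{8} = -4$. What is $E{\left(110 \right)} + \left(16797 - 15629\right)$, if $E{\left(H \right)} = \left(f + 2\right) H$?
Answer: $4908$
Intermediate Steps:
$f = 32$ ($f = \left(-8\right) \left(-4\right) = 32$)
$E{\left(H \right)} = 34 H$ ($E{\left(H \right)} = \left(32 + 2\right) H = 34 H$)
$E{\left(110 \right)} + \left(16797 - 15629\right) = 34 \cdot 110 + \left(16797 - 15629\right) = 3740 + 1168 = 4908$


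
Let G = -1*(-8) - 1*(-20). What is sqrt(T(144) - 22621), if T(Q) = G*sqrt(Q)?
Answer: I*sqrt(22285) ≈ 149.28*I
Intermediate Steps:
G = 28 (G = 8 + 20 = 28)
T(Q) = 28*sqrt(Q)
sqrt(T(144) - 22621) = sqrt(28*sqrt(144) - 22621) = sqrt(28*12 - 22621) = sqrt(336 - 22621) = sqrt(-22285) = I*sqrt(22285)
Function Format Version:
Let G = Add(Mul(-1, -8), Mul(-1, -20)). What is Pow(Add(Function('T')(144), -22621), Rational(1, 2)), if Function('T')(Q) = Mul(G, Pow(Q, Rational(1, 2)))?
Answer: Mul(I, Pow(22285, Rational(1, 2))) ≈ Mul(149.28, I)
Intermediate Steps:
G = 28 (G = Add(8, 20) = 28)
Function('T')(Q) = Mul(28, Pow(Q, Rational(1, 2)))
Pow(Add(Function('T')(144), -22621), Rational(1, 2)) = Pow(Add(Mul(28, Pow(144, Rational(1, 2))), -22621), Rational(1, 2)) = Pow(Add(Mul(28, 12), -22621), Rational(1, 2)) = Pow(Add(336, -22621), Rational(1, 2)) = Pow(-22285, Rational(1, 2)) = Mul(I, Pow(22285, Rational(1, 2)))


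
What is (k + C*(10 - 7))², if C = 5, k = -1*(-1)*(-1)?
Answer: 196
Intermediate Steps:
k = -1 (k = 1*(-1) = -1)
(k + C*(10 - 7))² = (-1 + 5*(10 - 7))² = (-1 + 5*3)² = (-1 + 15)² = 14² = 196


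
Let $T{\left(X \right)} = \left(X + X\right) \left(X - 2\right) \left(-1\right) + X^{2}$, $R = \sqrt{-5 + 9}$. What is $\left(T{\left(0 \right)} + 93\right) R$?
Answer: $186$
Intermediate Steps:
$R = 2$ ($R = \sqrt{4} = 2$)
$T{\left(X \right)} = X^{2} - 2 X \left(-2 + X\right)$ ($T{\left(X \right)} = 2 X \left(-2 + X\right) \left(-1\right) + X^{2} = - 2 X \left(-2 + X\right) + X^{2} = X^{2} - 2 X \left(-2 + X\right)$)
$\left(T{\left(0 \right)} + 93\right) R = \left(0 \left(4 - 0\right) + 93\right) 2 = \left(0 \left(4 + 0\right) + 93\right) 2 = \left(0 \cdot 4 + 93\right) 2 = \left(0 + 93\right) 2 = 93 \cdot 2 = 186$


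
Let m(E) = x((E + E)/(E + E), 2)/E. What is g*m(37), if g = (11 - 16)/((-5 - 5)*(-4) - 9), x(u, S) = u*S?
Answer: -10/1147 ≈ -0.0087184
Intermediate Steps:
x(u, S) = S*u
m(E) = 2/E (m(E) = (2*((E + E)/(E + E)))/E = (2*((2*E)/((2*E))))/E = (2*((2*E)*(1/(2*E))))/E = (2*1)/E = 2/E)
g = -5/31 (g = -5/(-10*(-4) - 9) = -5/(40 - 9) = -5/31 ≈ -0.16129)
g*m(37) = -10/(31*37) = -5/31*2/37 = -10/1147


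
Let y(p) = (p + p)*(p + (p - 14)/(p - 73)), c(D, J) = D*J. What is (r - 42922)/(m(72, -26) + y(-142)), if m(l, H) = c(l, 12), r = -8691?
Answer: -11096795/8811976 ≈ -1.2593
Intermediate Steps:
m(l, H) = 12*l (m(l, H) = l*12 = 12*l)
y(p) = 2*p*(p + (-14 + p)/(-73 + p)) (y(p) = (2*p)*(p + (-14 + p)/(-73 + p)) = 2*p*(p + (-14 + p)/(-73 + p)))
(r - 42922)/(m(72, -26) + y(-142)) = (-8691 - 42922)/(12*72 + 2*(-142)*(-14 + (-142)**2 - 72*(-142))/(-73 - 142)) = -51613/(864 + 2*(-142)*(-14 + 20164 + 10224)/(-215)) = -51613/(864 + 2*(-142)*(-1/215)*30374) = -51613/(864 + 8626216/215) = -51613/8811976/215 = -51613*215/8811976 = -11096795/8811976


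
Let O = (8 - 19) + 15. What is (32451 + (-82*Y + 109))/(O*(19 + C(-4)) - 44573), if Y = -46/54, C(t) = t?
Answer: -125858/171693 ≈ -0.73304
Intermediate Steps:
Y = -23/27 (Y = -46*1/54 = -23/27 ≈ -0.85185)
O = 4 (O = -11 + 15 = 4)
(32451 + (-82*Y + 109))/(O*(19 + C(-4)) - 44573) = (32451 + (-82*(-23/27) + 109))/(4*(19 - 4) - 44573) = (32451 + (1886/27 + 109))/(4*15 - 44573) = (32451 + 4829/27)/(60 - 44573) = (881006/27)/(-44513) = (881006/27)*(-1/44513) = -125858/171693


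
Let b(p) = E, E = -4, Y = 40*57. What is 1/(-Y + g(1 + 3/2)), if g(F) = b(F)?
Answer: -1/2284 ≈ -0.00043783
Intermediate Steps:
Y = 2280
b(p) = -4
g(F) = -4
1/(-Y + g(1 + 3/2)) = 1/(-1*2280 - 4) = 1/(-2280 - 4) = 1/(-2284) = -1/2284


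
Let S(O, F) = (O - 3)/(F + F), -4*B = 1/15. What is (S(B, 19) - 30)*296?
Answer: -2537497/285 ≈ -8903.5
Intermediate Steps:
B = -1/60 (B = -1/(4*15) = -¼*1/15 = -1/60 ≈ -0.016667)
S(O, F) = (-3 + O)/(2*F) (S(O, F) = (-3 + O)/((2*F)) = (-3 + O)*(1/(2*F)) = (-3 + O)/(2*F))
(S(B, 19) - 30)*296 = ((½)*(-3 - 1/60)/19 - 30)*296 = ((½)*(1/19)*(-181/60) - 30)*296 = (-181/2280 - 30)*296 = -68581/2280*296 = -2537497/285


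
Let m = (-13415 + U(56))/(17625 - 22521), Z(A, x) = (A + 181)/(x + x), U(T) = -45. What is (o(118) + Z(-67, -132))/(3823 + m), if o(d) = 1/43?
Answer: -236538/2214925141 ≈ -0.00010679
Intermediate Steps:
Z(A, x) = (181 + A)/(2*x) (Z(A, x) = (181 + A)/((2*x)) = (181 + A)*(1/(2*x)) = (181 + A)/(2*x))
o(d) = 1/43
m = 3365/1224 (m = (-13415 - 45)/(17625 - 22521) = -13460/(-4896) = -13460*(-1/4896) = 3365/1224 ≈ 2.7492)
(o(118) + Z(-67, -132))/(3823 + m) = (1/43 + (½)*(181 - 67)/(-132))/(3823 + 3365/1224) = (1/43 + (½)*(-1/132)*114)/(4682717/1224) = (1/43 - 19/44)*(1224/4682717) = -773/1892*1224/4682717 = -236538/2214925141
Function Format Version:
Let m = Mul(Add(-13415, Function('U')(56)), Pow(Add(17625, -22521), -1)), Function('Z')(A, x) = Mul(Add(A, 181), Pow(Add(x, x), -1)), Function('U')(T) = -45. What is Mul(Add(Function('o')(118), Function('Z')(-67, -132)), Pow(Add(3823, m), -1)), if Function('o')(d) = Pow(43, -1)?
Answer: Rational(-236538, 2214925141) ≈ -0.00010679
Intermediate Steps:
Function('Z')(A, x) = Mul(Rational(1, 2), Pow(x, -1), Add(181, A)) (Function('Z')(A, x) = Mul(Add(181, A), Pow(Mul(2, x), -1)) = Mul(Add(181, A), Mul(Rational(1, 2), Pow(x, -1))) = Mul(Rational(1, 2), Pow(x, -1), Add(181, A)))
Function('o')(d) = Rational(1, 43)
m = Rational(3365, 1224) (m = Mul(Add(-13415, -45), Pow(Add(17625, -22521), -1)) = Mul(-13460, Pow(-4896, -1)) = Mul(-13460, Rational(-1, 4896)) = Rational(3365, 1224) ≈ 2.7492)
Mul(Add(Function('o')(118), Function('Z')(-67, -132)), Pow(Add(3823, m), -1)) = Mul(Add(Rational(1, 43), Mul(Rational(1, 2), Pow(-132, -1), Add(181, -67))), Pow(Add(3823, Rational(3365, 1224)), -1)) = Mul(Add(Rational(1, 43), Mul(Rational(1, 2), Rational(-1, 132), 114)), Pow(Rational(4682717, 1224), -1)) = Mul(Add(Rational(1, 43), Rational(-19, 44)), Rational(1224, 4682717)) = Mul(Rational(-773, 1892), Rational(1224, 4682717)) = Rational(-236538, 2214925141)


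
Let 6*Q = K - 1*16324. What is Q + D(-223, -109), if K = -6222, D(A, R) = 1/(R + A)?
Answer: -3742639/996 ≈ -3757.7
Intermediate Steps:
D(A, R) = 1/(A + R)
Q = -11273/3 (Q = (-6222 - 1*16324)/6 = (-6222 - 16324)/6 = (1/6)*(-22546) = -11273/3 ≈ -3757.7)
Q + D(-223, -109) = -11273/3 + 1/(-223 - 109) = -11273/3 + 1/(-332) = -11273/3 - 1/332 = -3742639/996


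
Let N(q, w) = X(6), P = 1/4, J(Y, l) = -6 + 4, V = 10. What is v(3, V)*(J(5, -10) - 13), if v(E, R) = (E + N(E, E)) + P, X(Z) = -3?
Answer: -15/4 ≈ -3.7500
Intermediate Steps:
J(Y, l) = -2
P = ¼ ≈ 0.25000
N(q, w) = -3
v(E, R) = -11/4 + E (v(E, R) = (E - 3) + ¼ = (-3 + E) + ¼ = -11/4 + E)
v(3, V)*(J(5, -10) - 13) = (-11/4 + 3)*(-2 - 13) = (¼)*(-15) = -15/4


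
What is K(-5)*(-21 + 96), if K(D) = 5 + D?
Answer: 0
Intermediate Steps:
K(-5)*(-21 + 96) = (5 - 5)*(-21 + 96) = 0*75 = 0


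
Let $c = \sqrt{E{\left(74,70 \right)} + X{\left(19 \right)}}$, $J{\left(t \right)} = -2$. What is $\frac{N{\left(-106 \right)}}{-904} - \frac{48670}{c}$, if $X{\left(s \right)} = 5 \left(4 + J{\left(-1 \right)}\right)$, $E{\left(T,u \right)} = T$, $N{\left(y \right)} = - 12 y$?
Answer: $- \frac{159}{113} - \frac{24335 \sqrt{21}}{21} \approx -5311.7$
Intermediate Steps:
$X{\left(s \right)} = 10$ ($X{\left(s \right)} = 5 \left(4 - 2\right) = 5 \cdot 2 = 10$)
$c = 2 \sqrt{21}$ ($c = \sqrt{74 + 10} = \sqrt{84} = 2 \sqrt{21} \approx 9.1651$)
$\frac{N{\left(-106 \right)}}{-904} - \frac{48670}{c} = \frac{\left(-12\right) \left(-106\right)}{-904} - \frac{48670}{2 \sqrt{21}} = 1272 \left(- \frac{1}{904}\right) - 48670 \frac{\sqrt{21}}{42} = - \frac{159}{113} - \frac{24335 \sqrt{21}}{21}$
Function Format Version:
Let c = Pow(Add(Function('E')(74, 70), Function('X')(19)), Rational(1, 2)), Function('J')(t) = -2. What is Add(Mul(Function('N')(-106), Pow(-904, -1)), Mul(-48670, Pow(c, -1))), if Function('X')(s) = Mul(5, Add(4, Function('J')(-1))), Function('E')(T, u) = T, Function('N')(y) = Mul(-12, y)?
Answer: Add(Rational(-159, 113), Mul(Rational(-24335, 21), Pow(21, Rational(1, 2)))) ≈ -5311.7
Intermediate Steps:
Function('X')(s) = 10 (Function('X')(s) = Mul(5, Add(4, -2)) = Mul(5, 2) = 10)
c = Mul(2, Pow(21, Rational(1, 2))) (c = Pow(Add(74, 10), Rational(1, 2)) = Pow(84, Rational(1, 2)) = Mul(2, Pow(21, Rational(1, 2))) ≈ 9.1651)
Add(Mul(Function('N')(-106), Pow(-904, -1)), Mul(-48670, Pow(c, -1))) = Add(Mul(Mul(-12, -106), Pow(-904, -1)), Mul(-48670, Pow(Mul(2, Pow(21, Rational(1, 2))), -1))) = Add(Mul(1272, Rational(-1, 904)), Mul(-48670, Mul(Rational(1, 42), Pow(21, Rational(1, 2))))) = Add(Rational(-159, 113), Mul(Rational(-24335, 21), Pow(21, Rational(1, 2))))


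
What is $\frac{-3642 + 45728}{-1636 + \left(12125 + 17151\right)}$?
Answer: $\frac{21043}{13820} \approx 1.5226$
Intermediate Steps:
$\frac{-3642 + 45728}{-1636 + \left(12125 + 17151\right)} = \frac{42086}{-1636 + 29276} = \frac{42086}{27640} = 42086 \cdot \frac{1}{27640} = \frac{21043}{13820}$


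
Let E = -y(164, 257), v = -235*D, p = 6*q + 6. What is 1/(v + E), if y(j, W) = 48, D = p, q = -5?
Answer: 1/5592 ≈ 0.00017883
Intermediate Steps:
p = -24 (p = 6*(-5) + 6 = -30 + 6 = -24)
D = -24
v = 5640 (v = -235*(-24) = 5640)
E = -48 (E = -1*48 = -48)
1/(v + E) = 1/(5640 - 48) = 1/5592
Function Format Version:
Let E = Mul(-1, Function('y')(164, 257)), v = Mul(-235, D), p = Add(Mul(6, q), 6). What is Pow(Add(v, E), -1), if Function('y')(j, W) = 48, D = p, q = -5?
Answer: Rational(1, 5592) ≈ 0.00017883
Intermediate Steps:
p = -24 (p = Add(Mul(6, -5), 6) = Add(-30, 6) = -24)
D = -24
v = 5640 (v = Mul(-235, -24) = 5640)
E = -48 (E = Mul(-1, 48) = -48)
Pow(Add(v, E), -1) = Pow(Add(5640, -48), -1) = Pow(5592, -1) = Rational(1, 5592)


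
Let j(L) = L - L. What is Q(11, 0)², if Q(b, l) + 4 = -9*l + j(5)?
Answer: 16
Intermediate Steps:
j(L) = 0
Q(b, l) = -4 - 9*l (Q(b, l) = -4 + (-9*l + 0) = -4 - 9*l)
Q(11, 0)² = (-4 - 9*0)² = (-4 + 0)² = (-4)² = 16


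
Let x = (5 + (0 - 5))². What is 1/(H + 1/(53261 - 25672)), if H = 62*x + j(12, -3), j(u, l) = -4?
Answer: -27589/110355 ≈ -0.25000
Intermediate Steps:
x = 0 (x = (5 - 5)² = 0² = 0)
H = -4 (H = 62*0 - 4 = 0 - 4 = -4)
1/(H + 1/(53261 - 25672)) = 1/(-4 + 1/(53261 - 25672)) = 1/(-4 + 1/27589) = 1/(-110355/27589) = -27589/110355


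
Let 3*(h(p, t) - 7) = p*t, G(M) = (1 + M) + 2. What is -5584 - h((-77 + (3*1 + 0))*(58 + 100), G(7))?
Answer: 100147/3 ≈ 33382.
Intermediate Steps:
G(M) = 3 + M
h(p, t) = 7 + p*t/3 (h(p, t) = 7 + (p*t)/3 = 7 + p*t/3)
-5584 - h((-77 + (3*1 + 0))*(58 + 100), G(7)) = -5584 - (7 + ((-77 + (3*1 + 0))*(58 + 100))*(3 + 7)/3) = -5584 - (7 + (⅓)*((-77 + (3 + 0))*158)*10) = -5584 - (7 + (⅓)*((-77 + 3)*158)*10) = -5584 - (7 + (⅓)*(-74*158)*10) = -5584 - (7 + (⅓)*(-11692)*10) = -5584 - (7 - 116920/3) = -5584 - 1*(-116899/3) = -5584 + 116899/3 = 100147/3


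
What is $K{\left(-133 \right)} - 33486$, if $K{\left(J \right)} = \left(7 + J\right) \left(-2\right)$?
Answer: $-33234$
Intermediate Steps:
$K{\left(J \right)} = -14 - 2 J$
$K{\left(-133 \right)} - 33486 = \left(-14 - -266\right) - 33486 = \left(-14 + 266\right) - 33486 = 252 - 33486 = -33234$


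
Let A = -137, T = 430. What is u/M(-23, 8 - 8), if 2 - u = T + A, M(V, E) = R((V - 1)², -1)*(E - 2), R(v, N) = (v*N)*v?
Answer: -97/221184 ≈ -0.00043855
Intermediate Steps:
R(v, N) = N*v² (R(v, N) = (N*v)*v = N*v²)
M(V, E) = -(-1 + V)⁴*(-2 + E) (M(V, E) = (-((V - 1)²)²)*(E - 2) = (-((-1 + V)²)²)*(-2 + E) = (-(-1 + V)⁴)*(-2 + E) = -(-1 + V)⁴*(-2 + E))
u = -291 (u = 2 - (430 - 137) = 2 - 1*293 = 2 - 293 = -291)
u/M(-23, 8 - 8) = -291*1/((-1 - 23)⁴*(2 - (8 - 8))) = -291*1/(331776*(2 - 1*0)) = -291*1/(331776*(2 + 0)) = -291/(331776*2) = -291/663552 = -291*1/663552 = -97/221184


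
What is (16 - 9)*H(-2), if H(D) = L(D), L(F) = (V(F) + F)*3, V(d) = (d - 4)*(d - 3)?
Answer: 588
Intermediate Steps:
V(d) = (-4 + d)*(-3 + d)
L(F) = 36 - 18*F + 3*F² (L(F) = ((12 + F² - 7*F) + F)*3 = (12 + F² - 6*F)*3 = 36 - 18*F + 3*F²)
H(D) = 36 - 18*D + 3*D²
(16 - 9)*H(-2) = (16 - 9)*(36 - 18*(-2) + 3*(-2)²) = 7*(36 + 36 + 3*4) = 7*(36 + 36 + 12) = 7*84 = 588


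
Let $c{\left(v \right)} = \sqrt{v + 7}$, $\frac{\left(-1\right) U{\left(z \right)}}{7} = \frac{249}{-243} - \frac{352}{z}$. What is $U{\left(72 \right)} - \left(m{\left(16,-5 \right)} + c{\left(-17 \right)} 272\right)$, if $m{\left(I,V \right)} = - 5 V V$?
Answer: $\frac{13478}{81} - 272 i \sqrt{10} \approx 166.4 - 860.14 i$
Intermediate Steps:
$m{\left(I,V \right)} = - 5 V^{2}$
$U{\left(z \right)} = \frac{581}{81} + \frac{2464}{z}$ ($U{\left(z \right)} = - 7 \left(\frac{249}{-243} - \frac{352}{z}\right) = - 7 \left(249 \left(- \frac{1}{243}\right) - \frac{352}{z}\right) = - 7 \left(- \frac{83}{81} - \frac{352}{z}\right) = \frac{581}{81} + \frac{2464}{z}$)
$c{\left(v \right)} = \sqrt{7 + v}$
$U{\left(72 \right)} - \left(m{\left(16,-5 \right)} + c{\left(-17 \right)} 272\right) = \left(\frac{581}{81} + \frac{2464}{72}\right) - \left(- 5 \left(-5\right)^{2} + \sqrt{7 - 17} \cdot 272\right) = \left(\frac{581}{81} + 2464 \cdot \frac{1}{72}\right) - \left(\left(-5\right) 25 + \sqrt{-10} \cdot 272\right) = \left(\frac{581}{81} + \frac{308}{9}\right) - \left(-125 + i \sqrt{10} \cdot 272\right) = \frac{3353}{81} - \left(-125 + 272 i \sqrt{10}\right) = \frac{3353}{81} + \left(125 - 272 i \sqrt{10}\right) = \frac{13478}{81} - 272 i \sqrt{10}$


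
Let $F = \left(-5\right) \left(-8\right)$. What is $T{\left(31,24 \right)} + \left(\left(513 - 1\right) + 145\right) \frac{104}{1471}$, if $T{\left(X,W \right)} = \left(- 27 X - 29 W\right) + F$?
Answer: $- \frac{2127875}{1471} \approx -1446.6$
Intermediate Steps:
$F = 40$
$T{\left(X,W \right)} = 40 - 29 W - 27 X$ ($T{\left(X,W \right)} = \left(- 27 X - 29 W\right) + 40 = \left(- 29 W - 27 X\right) + 40 = 40 - 29 W - 27 X$)
$T{\left(31,24 \right)} + \left(\left(513 - 1\right) + 145\right) \frac{104}{1471} = \left(40 - 696 - 837\right) + \left(\left(513 - 1\right) + 145\right) \frac{104}{1471} = \left(40 - 696 - 837\right) + \left(512 + 145\right) 104 \cdot \frac{1}{1471} = -1493 + 657 \cdot \frac{104}{1471} = -1493 + \frac{68328}{1471} = - \frac{2127875}{1471}$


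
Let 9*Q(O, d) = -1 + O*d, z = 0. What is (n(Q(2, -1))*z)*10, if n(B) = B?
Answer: 0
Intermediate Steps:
Q(O, d) = -⅑ + O*d/9 (Q(O, d) = (-1 + O*d)/9 = -⅑ + O*d/9)
(n(Q(2, -1))*z)*10 = ((-⅑ + (⅑)*2*(-1))*0)*10 = ((-⅑ - 2/9)*0)*10 = -⅓*0*10 = 0*10 = 0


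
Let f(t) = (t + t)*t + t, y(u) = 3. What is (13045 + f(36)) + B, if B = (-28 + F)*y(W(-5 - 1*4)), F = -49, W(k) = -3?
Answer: 15442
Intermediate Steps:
f(t) = t + 2*t² (f(t) = (2*t)*t + t = 2*t² + t = t + 2*t²)
B = -231 (B = (-28 - 49)*3 = -77*3 = -231)
(13045 + f(36)) + B = (13045 + 36*(1 + 2*36)) - 231 = (13045 + 36*(1 + 72)) - 231 = (13045 + 36*73) - 231 = (13045 + 2628) - 231 = 15673 - 231 = 15442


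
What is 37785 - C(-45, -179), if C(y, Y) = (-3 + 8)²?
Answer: 37760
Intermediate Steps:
C(y, Y) = 25 (C(y, Y) = 5² = 25)
37785 - C(-45, -179) = 37785 - 1*25 = 37785 - 25 = 37760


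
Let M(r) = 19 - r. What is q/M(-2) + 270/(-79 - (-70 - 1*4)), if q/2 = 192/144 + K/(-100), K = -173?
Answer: -169181/3150 ≈ -53.708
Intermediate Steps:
q = 919/150 (q = 2*(192/144 - 173/(-100)) = 2*(192*(1/144) - 173*(-1/100)) = 2*(4/3 + 173/100) = 2*(919/300) = 919/150 ≈ 6.1267)
q/M(-2) + 270/(-79 - (-70 - 1*4)) = 919/(150*(19 - 1*(-2))) + 270/(-79 - (-70 - 1*4)) = 919/(150*(19 + 2)) + 270/(-79 - (-70 - 4)) = (919/150)/21 + 270/(-79 - 1*(-74)) = (919/150)*(1/21) + 270/(-79 + 74) = 919/3150 + 270/(-5) = 919/3150 + 270*(-⅕) = 919/3150 - 54 = -169181/3150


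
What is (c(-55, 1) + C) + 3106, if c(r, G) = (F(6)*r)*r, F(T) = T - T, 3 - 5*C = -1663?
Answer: 17196/5 ≈ 3439.2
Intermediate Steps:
C = 1666/5 (C = ⅗ - ⅕*(-1663) = ⅗ + 1663/5 = 1666/5 ≈ 333.20)
F(T) = 0
c(r, G) = 0 (c(r, G) = (0*r)*r = 0*r = 0)
(c(-55, 1) + C) + 3106 = (0 + 1666/5) + 3106 = 1666/5 + 3106 = 17196/5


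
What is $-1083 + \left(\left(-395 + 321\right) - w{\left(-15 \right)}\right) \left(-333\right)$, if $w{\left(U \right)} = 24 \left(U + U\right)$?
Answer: $-216201$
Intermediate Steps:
$w{\left(U \right)} = 48 U$ ($w{\left(U \right)} = 24 \cdot 2 U = 48 U$)
$-1083 + \left(\left(-395 + 321\right) - w{\left(-15 \right)}\right) \left(-333\right) = -1083 + \left(\left(-395 + 321\right) - 48 \left(-15\right)\right) \left(-333\right) = -1083 + \left(-74 - -720\right) \left(-333\right) = -1083 + \left(-74 + 720\right) \left(-333\right) = -1083 + 646 \left(-333\right) = -1083 - 215118 = -216201$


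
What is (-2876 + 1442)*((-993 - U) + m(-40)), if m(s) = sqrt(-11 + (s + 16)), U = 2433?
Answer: 4912884 - 1434*I*sqrt(35) ≈ 4.9129e+6 - 8483.7*I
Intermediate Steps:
m(s) = sqrt(5 + s) (m(s) = sqrt(-11 + (16 + s)) = sqrt(5 + s))
(-2876 + 1442)*((-993 - U) + m(-40)) = (-2876 + 1442)*((-993 - 1*2433) + sqrt(5 - 40)) = -1434*((-993 - 2433) + sqrt(-35)) = -1434*(-3426 + I*sqrt(35)) = 4912884 - 1434*I*sqrt(35)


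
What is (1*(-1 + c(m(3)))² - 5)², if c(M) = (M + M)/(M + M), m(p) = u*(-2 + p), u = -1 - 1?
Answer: 25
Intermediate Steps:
u = -2
m(p) = 4 - 2*p (m(p) = -2*(-2 + p) = 4 - 2*p)
c(M) = 1 (c(M) = (2*M)/((2*M)) = (2*M)*(1/(2*M)) = 1)
(1*(-1 + c(m(3)))² - 5)² = (1*(-1 + 1)² - 5)² = (1*0² - 5)² = (1*0 - 5)² = (0 - 5)² = (-5)² = 25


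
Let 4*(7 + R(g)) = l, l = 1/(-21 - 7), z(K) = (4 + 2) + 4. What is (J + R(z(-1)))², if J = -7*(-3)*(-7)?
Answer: 297528001/12544 ≈ 23719.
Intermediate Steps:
z(K) = 10 (z(K) = 6 + 4 = 10)
l = -1/28 (l = 1/(-28) = -1/28 ≈ -0.035714)
R(g) = -785/112 (R(g) = -7 + (¼)*(-1/28) = -7 - 1/112 = -785/112)
J = -147 (J = 21*(-7) = -147)
(J + R(z(-1)))² = (-147 - 785/112)² = (-17249/112)² = 297528001/12544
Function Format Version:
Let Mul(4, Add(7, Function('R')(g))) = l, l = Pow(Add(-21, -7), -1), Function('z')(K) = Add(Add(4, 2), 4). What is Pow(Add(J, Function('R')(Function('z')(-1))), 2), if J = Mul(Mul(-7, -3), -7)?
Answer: Rational(297528001, 12544) ≈ 23719.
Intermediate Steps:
Function('z')(K) = 10 (Function('z')(K) = Add(6, 4) = 10)
l = Rational(-1, 28) (l = Pow(-28, -1) = Rational(-1, 28) ≈ -0.035714)
Function('R')(g) = Rational(-785, 112) (Function('R')(g) = Add(-7, Mul(Rational(1, 4), Rational(-1, 28))) = Add(-7, Rational(-1, 112)) = Rational(-785, 112))
J = -147 (J = Mul(21, -7) = -147)
Pow(Add(J, Function('R')(Function('z')(-1))), 2) = Pow(Add(-147, Rational(-785, 112)), 2) = Pow(Rational(-17249, 112), 2) = Rational(297528001, 12544)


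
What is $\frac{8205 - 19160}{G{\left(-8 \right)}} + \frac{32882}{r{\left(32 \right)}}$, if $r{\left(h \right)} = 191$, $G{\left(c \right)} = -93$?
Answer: $\frac{5150431}{17763} \approx 289.95$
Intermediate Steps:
$\frac{8205 - 19160}{G{\left(-8 \right)}} + \frac{32882}{r{\left(32 \right)}} = \frac{8205 - 19160}{-93} + \frac{32882}{191} = \left(8205 - 19160\right) \left(- \frac{1}{93}\right) + 32882 \cdot \frac{1}{191} = \left(-10955\right) \left(- \frac{1}{93}\right) + \frac{32882}{191} = \frac{10955}{93} + \frac{32882}{191} = \frac{5150431}{17763}$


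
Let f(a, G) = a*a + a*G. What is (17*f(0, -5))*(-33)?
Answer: 0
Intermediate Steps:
f(a, G) = a**2 + G*a
(17*f(0, -5))*(-33) = (17*(0*(-5 + 0)))*(-33) = (17*(0*(-5)))*(-33) = (17*0)*(-33) = 0*(-33) = 0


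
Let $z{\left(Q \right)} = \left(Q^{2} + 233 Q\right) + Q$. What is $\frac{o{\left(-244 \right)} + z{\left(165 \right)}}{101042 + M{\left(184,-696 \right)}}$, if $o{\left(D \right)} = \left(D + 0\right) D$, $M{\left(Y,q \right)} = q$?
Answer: $\frac{125371}{100346} \approx 1.2494$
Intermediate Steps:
$o{\left(D \right)} = D^{2}$ ($o{\left(D \right)} = D D = D^{2}$)
$z{\left(Q \right)} = Q^{2} + 234 Q$
$\frac{o{\left(-244 \right)} + z{\left(165 \right)}}{101042 + M{\left(184,-696 \right)}} = \frac{\left(-244\right)^{2} + 165 \left(234 + 165\right)}{101042 - 696} = \frac{59536 + 165 \cdot 399}{100346} = \left(59536 + 65835\right) \frac{1}{100346} = 125371 \cdot \frac{1}{100346} = \frac{125371}{100346}$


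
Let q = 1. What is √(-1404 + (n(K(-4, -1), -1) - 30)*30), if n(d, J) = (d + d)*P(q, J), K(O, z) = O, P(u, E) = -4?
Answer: 8*I*√21 ≈ 36.661*I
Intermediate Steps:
n(d, J) = -8*d (n(d, J) = (d + d)*(-4) = (2*d)*(-4) = -8*d)
√(-1404 + (n(K(-4, -1), -1) - 30)*30) = √(-1404 + (-8*(-4) - 30)*30) = √(-1404 + (32 - 30)*30) = √(-1404 + 2*30) = √(-1404 + 60) = √(-1344) = 8*I*√21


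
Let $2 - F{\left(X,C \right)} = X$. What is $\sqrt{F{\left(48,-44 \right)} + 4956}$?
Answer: $\sqrt{4910} \approx 70.071$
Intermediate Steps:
$F{\left(X,C \right)} = 2 - X$
$\sqrt{F{\left(48,-44 \right)} + 4956} = \sqrt{\left(2 - 48\right) + 4956} = \sqrt{-46 + 4956} = \sqrt{4910}$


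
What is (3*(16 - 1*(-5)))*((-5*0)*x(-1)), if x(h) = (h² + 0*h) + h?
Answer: 0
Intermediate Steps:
x(h) = h + h² (x(h) = (h² + 0) + h = h² + h = h + h²)
(3*(16 - 1*(-5)))*((-5*0)*x(-1)) = (3*(16 - 1*(-5)))*((-5*0)*(-(1 - 1))) = (3*(16 + 5))*(0*(-1*0)) = (3*21)*(0*0) = 63*0 = 0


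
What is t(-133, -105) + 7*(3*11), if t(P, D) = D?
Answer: 126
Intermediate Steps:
t(-133, -105) + 7*(3*11) = -105 + 7*(3*11) = -105 + 7*33 = -105 + 231 = 126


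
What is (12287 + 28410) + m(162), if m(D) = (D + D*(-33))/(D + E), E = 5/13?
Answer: 85843975/2111 ≈ 40665.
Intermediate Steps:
E = 5/13 (E = (1/13)*5 = 5/13 ≈ 0.38462)
m(D) = -32*D/(5/13 + D) (m(D) = (D + D*(-33))/(D + 5/13) = (D - 33*D)/(5/13 + D) = (-32*D)/(5/13 + D) = -32*D/(5/13 + D))
(12287 + 28410) + m(162) = (12287 + 28410) - 416*162/(5 + 13*162) = 40697 - 416*162/(5 + 2106) = 40697 - 416*162/2111 = 40697 - 416*162*1/2111 = 40697 - 67392/2111 = 85843975/2111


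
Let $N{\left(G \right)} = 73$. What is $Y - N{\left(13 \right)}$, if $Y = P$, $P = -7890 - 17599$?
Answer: $-25562$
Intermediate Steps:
$P = -25489$ ($P = -7890 - 17599 = -25489$)
$Y = -25489$
$Y - N{\left(13 \right)} = -25489 - 73 = -25562$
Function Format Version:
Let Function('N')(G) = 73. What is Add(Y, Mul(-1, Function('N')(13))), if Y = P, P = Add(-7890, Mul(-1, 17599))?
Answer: -25562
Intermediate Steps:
P = -25489 (P = Add(-7890, -17599) = -25489)
Y = -25489
Add(Y, Mul(-1, Function('N')(13))) = Add(-25489, Mul(-1, 73)) = Add(-25489, -73) = -25562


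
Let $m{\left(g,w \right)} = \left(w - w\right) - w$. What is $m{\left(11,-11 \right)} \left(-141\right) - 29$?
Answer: $-1580$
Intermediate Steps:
$m{\left(g,w \right)} = - w$ ($m{\left(g,w \right)} = 0 - w = - w$)
$m{\left(11,-11 \right)} \left(-141\right) - 29 = \left(-1\right) \left(-11\right) \left(-141\right) - 29 = 11 \left(-141\right) - 29 = -1551 - 29 = -1580$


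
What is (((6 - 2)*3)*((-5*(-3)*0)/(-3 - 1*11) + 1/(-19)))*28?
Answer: -336/19 ≈ -17.684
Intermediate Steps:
(((6 - 2)*3)*((-5*(-3)*0)/(-3 - 1*11) + 1/(-19)))*28 = ((4*3)*((15*0)/(-3 - 11) + 1*(-1/19)))*28 = (12*(0/(-14) - 1/19))*28 = (12*(0*(-1/14) - 1/19))*28 = (12*(0 - 1/19))*28 = (12*(-1/19))*28 = -12/19*28 = -336/19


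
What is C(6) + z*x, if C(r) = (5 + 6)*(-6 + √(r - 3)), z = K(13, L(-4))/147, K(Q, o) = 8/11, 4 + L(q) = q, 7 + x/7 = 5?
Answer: -15262/231 + 11*√3 ≈ -47.017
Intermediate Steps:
x = -14 (x = -49 + 7*5 = -49 + 35 = -14)
L(q) = -4 + q
K(Q, o) = 8/11 (K(Q, o) = 8*(1/11) = 8/11)
z = 8/1617 (z = (8/11)/147 = (8/11)*(1/147) = 8/1617 ≈ 0.0049474)
C(r) = -66 + 11*√(-3 + r) (C(r) = 11*(-6 + √(-3 + r)) = -66 + 11*√(-3 + r))
C(6) + z*x = (-66 + 11*√(-3 + 6)) + (8/1617)*(-14) = (-66 + 11*√3) - 16/231 = -15262/231 + 11*√3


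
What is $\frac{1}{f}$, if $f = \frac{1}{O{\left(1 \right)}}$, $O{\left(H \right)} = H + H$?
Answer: $2$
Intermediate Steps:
$O{\left(H \right)} = 2 H$
$f = \frac{1}{2}$ ($f = \frac{1}{2 \cdot 1} = \frac{1}{2} \approx 0.5$)
$\frac{1}{f} = \frac{1}{\frac{1}{2}} = 2$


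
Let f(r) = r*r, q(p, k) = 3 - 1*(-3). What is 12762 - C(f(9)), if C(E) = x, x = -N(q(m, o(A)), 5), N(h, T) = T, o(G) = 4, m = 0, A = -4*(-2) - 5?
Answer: 12767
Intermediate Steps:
A = 3 (A = 8 - 5 = 3)
q(p, k) = 6 (q(p, k) = 3 + 3 = 6)
f(r) = r**2
x = -5 (x = -1*5 = -5)
C(E) = -5
12762 - C(f(9)) = 12762 - 1*(-5) = 12762 + 5 = 12767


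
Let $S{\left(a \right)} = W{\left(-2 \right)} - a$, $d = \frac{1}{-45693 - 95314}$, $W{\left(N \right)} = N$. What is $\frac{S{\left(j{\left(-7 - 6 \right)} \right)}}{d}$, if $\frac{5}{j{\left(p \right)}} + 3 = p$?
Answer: $\frac{3807189}{16} \approx 2.3795 \cdot 10^{5}$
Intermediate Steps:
$j{\left(p \right)} = \frac{5}{-3 + p}$
$d = - \frac{1}{141007}$ ($d = \frac{1}{-141007} = - \frac{1}{141007} \approx -7.0918 \cdot 10^{-6}$)
$S{\left(a \right)} = -2 - a$
$\frac{S{\left(j{\left(-7 - 6 \right)} \right)}}{d} = \frac{-2 - \frac{5}{-3 - 13}}{- \frac{1}{141007}} = \left(-2 - \frac{5}{-3 - 13}\right) \left(-141007\right) = \left(-2 - \frac{5}{-16}\right) \left(-141007\right) = \left(-2 - 5 \left(- \frac{1}{16}\right)\right) \left(-141007\right) = \left(-2 - - \frac{5}{16}\right) \left(-141007\right) = \left(-2 + \frac{5}{16}\right) \left(-141007\right) = \left(- \frac{27}{16}\right) \left(-141007\right) = \frac{3807189}{16}$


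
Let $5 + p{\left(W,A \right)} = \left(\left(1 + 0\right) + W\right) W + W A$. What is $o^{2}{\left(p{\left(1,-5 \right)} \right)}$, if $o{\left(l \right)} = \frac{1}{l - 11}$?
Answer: $\frac{1}{361} \approx 0.0027701$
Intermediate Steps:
$p{\left(W,A \right)} = -5 + A W + W \left(1 + W\right)$ ($p{\left(W,A \right)} = -5 + \left(\left(\left(1 + 0\right) + W\right) W + W A\right) = -5 + \left(\left(1 + W\right) W + A W\right) = -5 + \left(W \left(1 + W\right) + A W\right) = -5 + \left(A W + W \left(1 + W\right)\right) = -5 + A W + W \left(1 + W\right)$)
$o{\left(l \right)} = \frac{1}{-11 + l}$
$o^{2}{\left(p{\left(1,-5 \right)} \right)} = \left(\frac{1}{-11 + \left(-5 + 1 + 1^{2} - 5\right)}\right)^{2} = \left(\frac{1}{-11 + \left(-5 + 1 + 1 - 5\right)}\right)^{2} = \left(\frac{1}{-11 - 8}\right)^{2} = \left(\frac{1}{-19}\right)^{2} = \left(- \frac{1}{19}\right)^{2} = \frac{1}{361}$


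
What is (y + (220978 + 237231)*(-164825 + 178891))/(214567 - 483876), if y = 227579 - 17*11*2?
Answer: -6445394999/269309 ≈ -23933.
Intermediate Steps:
y = 227205 (y = 227579 - 187*2 = 227579 - 1*374 = 227579 - 374 = 227205)
(y + (220978 + 237231)*(-164825 + 178891))/(214567 - 483876) = (227205 + (220978 + 237231)*(-164825 + 178891))/(214567 - 483876) = (227205 + 458209*14066)/(-269309) = (227205 + 6445167794)*(-1/269309) = 6445394999*(-1/269309) = -6445394999/269309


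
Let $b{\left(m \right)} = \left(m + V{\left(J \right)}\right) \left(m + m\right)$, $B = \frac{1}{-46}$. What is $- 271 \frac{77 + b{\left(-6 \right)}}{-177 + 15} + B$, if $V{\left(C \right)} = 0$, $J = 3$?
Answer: $\frac{464318}{1863} \approx 249.23$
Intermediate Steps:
$B = - \frac{1}{46} \approx -0.021739$
$b{\left(m \right)} = 2 m^{2}$ ($b{\left(m \right)} = \left(m + 0\right) \left(m + m\right) = m 2 m = 2 m^{2}$)
$- 271 \frac{77 + b{\left(-6 \right)}}{-177 + 15} + B = - 271 \frac{77 + 2 \left(-6\right)^{2}}{-177 + 15} - \frac{1}{46} = - 271 \frac{77 + 2 \cdot 36}{-162} - \frac{1}{46} = - 271 \left(77 + 72\right) \left(- \frac{1}{162}\right) - \frac{1}{46} = - 271 \cdot 149 \left(- \frac{1}{162}\right) - \frac{1}{46} = \left(-271\right) \left(- \frac{149}{162}\right) - \frac{1}{46} = \frac{40379}{162} - \frac{1}{46} = \frac{464318}{1863}$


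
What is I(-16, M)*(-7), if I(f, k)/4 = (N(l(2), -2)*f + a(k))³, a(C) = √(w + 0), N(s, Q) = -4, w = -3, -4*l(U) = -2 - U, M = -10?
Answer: -7323904 - 343980*I*√3 ≈ -7.3239e+6 - 5.9579e+5*I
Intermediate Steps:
l(U) = ½ + U/4 (l(U) = -(-2 - U)/4 = ½ + U/4)
a(C) = I*√3 (a(C) = √(-3 + 0) = √(-3) = I*√3)
I(f, k) = 4*(-4*f + I*√3)³
I(-16, M)*(-7) = (4*(-4*(-16) + I*√3)³)*(-7) = (4*(64 + I*√3)³)*(-7) = -28*(64 + I*√3)³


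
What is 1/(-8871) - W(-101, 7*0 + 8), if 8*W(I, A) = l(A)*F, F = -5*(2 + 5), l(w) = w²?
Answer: 2483879/8871 ≈ 280.00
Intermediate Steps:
F = -35 (F = -5*7 = -35)
W(I, A) = -35*A²/8 (W(I, A) = (A²*(-35))/8 = (-35*A²)/8 = -35*A²/8)
1/(-8871) - W(-101, 7*0 + 8) = 1/(-8871) - (-35)*(7*0 + 8)²/8 = -1/8871 - (-35)*(0 + 8)²/8 = -1/8871 - (-35)*8²/8 = -1/8871 - (-35)*64/8 = -1/8871 - 1*(-280) = -1/8871 + 280 = 2483879/8871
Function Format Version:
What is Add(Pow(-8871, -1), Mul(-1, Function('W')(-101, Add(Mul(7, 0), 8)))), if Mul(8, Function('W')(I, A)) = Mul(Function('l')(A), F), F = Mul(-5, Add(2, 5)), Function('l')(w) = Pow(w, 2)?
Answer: Rational(2483879, 8871) ≈ 280.00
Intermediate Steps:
F = -35 (F = Mul(-5, 7) = -35)
Function('W')(I, A) = Mul(Rational(-35, 8), Pow(A, 2)) (Function('W')(I, A) = Mul(Rational(1, 8), Mul(Pow(A, 2), -35)) = Mul(Rational(1, 8), Mul(-35, Pow(A, 2))) = Mul(Rational(-35, 8), Pow(A, 2)))
Add(Pow(-8871, -1), Mul(-1, Function('W')(-101, Add(Mul(7, 0), 8)))) = Add(Pow(-8871, -1), Mul(-1, Mul(Rational(-35, 8), Pow(Add(Mul(7, 0), 8), 2)))) = Add(Rational(-1, 8871), Mul(-1, Mul(Rational(-35, 8), Pow(Add(0, 8), 2)))) = Add(Rational(-1, 8871), Mul(-1, Mul(Rational(-35, 8), Pow(8, 2)))) = Add(Rational(-1, 8871), Mul(-1, Mul(Rational(-35, 8), 64))) = Add(Rational(-1, 8871), Mul(-1, -280)) = Add(Rational(-1, 8871), 280) = Rational(2483879, 8871)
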